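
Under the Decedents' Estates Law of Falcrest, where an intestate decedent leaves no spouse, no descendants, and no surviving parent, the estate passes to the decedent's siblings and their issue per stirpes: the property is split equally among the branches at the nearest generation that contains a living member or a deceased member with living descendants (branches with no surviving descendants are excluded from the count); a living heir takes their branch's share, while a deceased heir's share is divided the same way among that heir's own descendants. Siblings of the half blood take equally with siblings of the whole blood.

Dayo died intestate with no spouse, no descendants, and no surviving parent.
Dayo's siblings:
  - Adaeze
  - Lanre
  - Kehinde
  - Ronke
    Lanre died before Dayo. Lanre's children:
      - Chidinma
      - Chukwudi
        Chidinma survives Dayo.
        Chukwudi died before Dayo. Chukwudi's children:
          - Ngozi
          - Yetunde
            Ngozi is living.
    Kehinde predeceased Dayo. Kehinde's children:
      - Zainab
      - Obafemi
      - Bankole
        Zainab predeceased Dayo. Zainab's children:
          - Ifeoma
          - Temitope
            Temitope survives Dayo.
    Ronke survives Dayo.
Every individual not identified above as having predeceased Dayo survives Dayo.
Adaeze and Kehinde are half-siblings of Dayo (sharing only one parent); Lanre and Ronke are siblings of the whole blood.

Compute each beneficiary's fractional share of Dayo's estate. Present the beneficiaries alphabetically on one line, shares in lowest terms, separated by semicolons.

Adaeze 1/4; Bankole 1/12; Chidinma 1/8; Ifeoma 1/24; Ngozi 1/16; Obafemi 1/12; Ronke 1/4; Temitope 1/24; Yetunde 1/16

No spouse, descendants, or parent survives, so the estate passes to Dayo's siblings per stirpes.
Half-blood and whole-blood siblings take equally under the stated rule.
The estate is divided into 4 equal shares of 1/4 among Adaeze, Lanre, Kehinde, Ronke.
Adaeze is living and takes 1/4.
Lanre predeceased; the 1/4 allotted to Lanre's branch passes to Lanre's issue by representation.
The 1/4 is divided into 2 equal shares of 1/8 among Chidinma, Chukwudi.
Chidinma is living and takes 1/8.
Chukwudi predeceased; the 1/8 allotted to Chukwudi's branch passes to Chukwudi's issue by representation.
The 1/8 is divided into 2 equal shares of 1/16 among Ngozi, Yetunde.
Ngozi is living and takes 1/16.
Yetunde is living and takes 1/16.
Kehinde predeceased; the 1/4 allotted to Kehinde's branch passes to Kehinde's issue by representation.
The 1/4 is divided into 3 equal shares of 1/12 among Zainab, Obafemi, Bankole.
Zainab predeceased; the 1/12 allotted to Zainab's branch passes to Zainab's issue by representation.
The 1/12 is divided into 2 equal shares of 1/24 among Ifeoma, Temitope.
Ifeoma is living and takes 1/24.
Temitope is living and takes 1/24.
Obafemi is living and takes 1/12.
Bankole is living and takes 1/12.
Ronke is living and takes 1/4.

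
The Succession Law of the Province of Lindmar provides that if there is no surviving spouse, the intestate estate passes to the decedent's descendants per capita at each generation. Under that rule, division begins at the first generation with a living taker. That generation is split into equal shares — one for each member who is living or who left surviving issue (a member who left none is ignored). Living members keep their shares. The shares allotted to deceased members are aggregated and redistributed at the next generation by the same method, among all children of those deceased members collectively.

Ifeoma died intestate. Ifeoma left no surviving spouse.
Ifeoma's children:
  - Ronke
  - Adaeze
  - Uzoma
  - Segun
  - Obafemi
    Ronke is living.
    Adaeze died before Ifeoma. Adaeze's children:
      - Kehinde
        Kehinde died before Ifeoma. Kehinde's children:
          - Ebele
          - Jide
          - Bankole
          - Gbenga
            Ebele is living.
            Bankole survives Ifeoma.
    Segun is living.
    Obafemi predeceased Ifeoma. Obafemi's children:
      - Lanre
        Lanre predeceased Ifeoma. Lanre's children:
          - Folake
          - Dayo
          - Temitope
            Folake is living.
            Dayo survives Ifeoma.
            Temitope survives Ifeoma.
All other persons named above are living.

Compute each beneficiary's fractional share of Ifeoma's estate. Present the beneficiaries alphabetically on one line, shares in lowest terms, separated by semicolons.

There is no surviving spouse, so the entire estate passes to Ifeoma's descendants per capita at each generation.
At generation 1 (Ronke, Adaeze, Uzoma, Segun, Obafemi) there are 5 shares of (1)/5 = 1/5 each.
Living: Ronke, Uzoma, and Segun — each takes 1/5.
Deceased: Adaeze and Obafemi. Their combined 2/5 is pooled and carried to generation 2.
At generation 2 (Kehinde, Lanre) there are 2 shares of (2/5)/2 = 1/5 each.
Deceased: Kehinde and Lanre. Their combined 2/5 is pooled and carried to generation 3.
At generation 3 (Ebele, Jide, Bankole, Gbenga, Folake, Dayo, Temitope) there are 7 shares of (2/5)/7 = 2/35 each.
Living: Ebele, Jide, Bankole, Gbenga, Folake, Dayo, and Temitope — each takes 2/35.

Bankole 2/35; Dayo 2/35; Ebele 2/35; Folake 2/35; Gbenga 2/35; Jide 2/35; Ronke 1/5; Segun 1/5; Temitope 2/35; Uzoma 1/5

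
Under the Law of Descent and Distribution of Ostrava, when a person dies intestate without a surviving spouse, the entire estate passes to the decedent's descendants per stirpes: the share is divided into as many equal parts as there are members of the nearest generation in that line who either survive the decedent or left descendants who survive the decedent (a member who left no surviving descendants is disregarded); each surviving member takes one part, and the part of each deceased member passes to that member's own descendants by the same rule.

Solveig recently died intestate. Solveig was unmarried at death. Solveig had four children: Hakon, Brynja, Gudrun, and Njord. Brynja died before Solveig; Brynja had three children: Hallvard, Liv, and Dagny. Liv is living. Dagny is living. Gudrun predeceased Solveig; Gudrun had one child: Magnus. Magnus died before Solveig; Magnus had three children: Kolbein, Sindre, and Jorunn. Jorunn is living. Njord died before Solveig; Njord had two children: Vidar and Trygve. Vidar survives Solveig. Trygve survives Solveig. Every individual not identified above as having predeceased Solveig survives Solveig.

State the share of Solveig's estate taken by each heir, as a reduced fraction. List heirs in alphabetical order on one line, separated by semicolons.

There is no surviving spouse, so the entire estate passes to Solveig's descendants per stirpes.
The estate is divided into 4 equal shares of 1/4 among Hakon, Brynja, Gudrun, Njord.
Hakon is living and takes 1/4.
Brynja predeceased; the 1/4 allotted to Brynja's branch passes to Brynja's issue by representation.
The 1/4 is divided into 3 equal shares of 1/12 among Hallvard, Liv, Dagny.
Hallvard is living and takes 1/12.
Liv is living and takes 1/12.
Dagny is living and takes 1/12.
Gudrun predeceased; the 1/4 allotted to Gudrun's branch passes to Gudrun's issue by representation.
Magnus's line is the sole branch at this level, so the full 1/4 passes to Magnus's issue by representation.
The 1/4 is divided into 3 equal shares of 1/12 among Kolbein, Sindre, Jorunn.
Kolbein is living and takes 1/12.
Sindre is living and takes 1/12.
Jorunn is living and takes 1/12.
Njord predeceased; the 1/4 allotted to Njord's branch passes to Njord's issue by representation.
The 1/4 is divided into 2 equal shares of 1/8 among Vidar, Trygve.
Vidar is living and takes 1/8.
Trygve is living and takes 1/8.

Dagny 1/12; Hakon 1/4; Hallvard 1/12; Jorunn 1/12; Kolbein 1/12; Liv 1/12; Sindre 1/12; Trygve 1/8; Vidar 1/8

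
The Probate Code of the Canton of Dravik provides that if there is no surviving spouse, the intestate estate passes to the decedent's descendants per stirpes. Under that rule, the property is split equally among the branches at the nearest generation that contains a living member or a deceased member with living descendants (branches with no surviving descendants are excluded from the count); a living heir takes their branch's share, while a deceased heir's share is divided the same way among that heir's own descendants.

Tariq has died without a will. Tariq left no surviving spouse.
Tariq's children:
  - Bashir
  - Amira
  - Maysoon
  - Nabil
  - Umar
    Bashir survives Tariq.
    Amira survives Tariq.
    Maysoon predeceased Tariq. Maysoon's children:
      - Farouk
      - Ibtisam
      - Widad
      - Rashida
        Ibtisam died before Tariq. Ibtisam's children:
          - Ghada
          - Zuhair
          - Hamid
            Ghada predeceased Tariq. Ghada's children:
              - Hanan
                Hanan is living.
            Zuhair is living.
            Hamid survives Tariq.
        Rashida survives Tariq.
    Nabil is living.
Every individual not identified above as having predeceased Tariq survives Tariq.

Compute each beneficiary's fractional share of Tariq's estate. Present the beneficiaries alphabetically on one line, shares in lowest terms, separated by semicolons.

Amira 1/5; Bashir 1/5; Farouk 1/20; Hamid 1/60; Hanan 1/60; Nabil 1/5; Rashida 1/20; Umar 1/5; Widad 1/20; Zuhair 1/60

There is no surviving spouse, so the entire estate passes to Tariq's descendants per stirpes.
The estate is divided into 5 equal shares of 1/5 among Bashir, Amira, Maysoon, Nabil, Umar.
Bashir is living and takes 1/5.
Amira is living and takes 1/5.
Maysoon predeceased; the 1/5 allotted to Maysoon's branch passes to Maysoon's issue by representation.
The 1/5 is divided into 4 equal shares of 1/20 among Farouk, Ibtisam, Widad, Rashida.
Farouk is living and takes 1/20.
Ibtisam predeceased; the 1/20 allotted to Ibtisam's branch passes to Ibtisam's issue by representation.
The 1/20 is divided into 3 equal shares of 1/60 among Ghada, Zuhair, Hamid.
Ghada predeceased; the 1/60 allotted to Ghada's branch passes to Ghada's issue by representation.
Hanan is the sole taker at this level and receives the full 1/60.
Zuhair is living and takes 1/60.
Hamid is living and takes 1/60.
Widad is living and takes 1/20.
Rashida is living and takes 1/20.
Nabil is living and takes 1/5.
Umar is living and takes 1/5.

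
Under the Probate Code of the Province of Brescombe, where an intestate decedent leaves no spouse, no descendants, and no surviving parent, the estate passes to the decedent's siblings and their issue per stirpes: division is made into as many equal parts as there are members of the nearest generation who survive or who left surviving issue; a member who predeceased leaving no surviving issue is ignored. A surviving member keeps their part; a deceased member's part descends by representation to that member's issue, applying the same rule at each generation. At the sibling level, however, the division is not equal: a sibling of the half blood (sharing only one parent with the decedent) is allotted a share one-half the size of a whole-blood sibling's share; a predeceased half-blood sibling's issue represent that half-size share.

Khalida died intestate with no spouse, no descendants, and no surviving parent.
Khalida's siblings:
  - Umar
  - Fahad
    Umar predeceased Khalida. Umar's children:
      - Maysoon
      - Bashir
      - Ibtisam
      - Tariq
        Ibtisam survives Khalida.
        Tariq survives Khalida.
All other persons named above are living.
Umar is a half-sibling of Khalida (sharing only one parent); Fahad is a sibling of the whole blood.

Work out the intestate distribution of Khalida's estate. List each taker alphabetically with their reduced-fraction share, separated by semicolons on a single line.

Bashir 1/12; Fahad 2/3; Ibtisam 1/12; Maysoon 1/12; Tariq 1/12

No spouse, descendants, or parent survives, so the estate passes to Khalida's siblings per stirpes.
Half-blood siblings count for one-half the weight of whole-blood siblings at the initial division.
Dividing 1 in proportion to weights (total weight 3/2): Umar (weight 1/2) → 1/3; Fahad (weight 1) → 2/3.
Umar predeceased; the 1/3 allotted to Umar's branch passes to Umar's issue by representation.
The 1/3 is divided into 4 equal shares of 1/12 among Maysoon, Bashir, Ibtisam, Tariq.
Maysoon is living and takes 1/12.
Bashir is living and takes 1/12.
Ibtisam is living and takes 1/12.
Tariq is living and takes 1/12.
Fahad is living and takes 2/3.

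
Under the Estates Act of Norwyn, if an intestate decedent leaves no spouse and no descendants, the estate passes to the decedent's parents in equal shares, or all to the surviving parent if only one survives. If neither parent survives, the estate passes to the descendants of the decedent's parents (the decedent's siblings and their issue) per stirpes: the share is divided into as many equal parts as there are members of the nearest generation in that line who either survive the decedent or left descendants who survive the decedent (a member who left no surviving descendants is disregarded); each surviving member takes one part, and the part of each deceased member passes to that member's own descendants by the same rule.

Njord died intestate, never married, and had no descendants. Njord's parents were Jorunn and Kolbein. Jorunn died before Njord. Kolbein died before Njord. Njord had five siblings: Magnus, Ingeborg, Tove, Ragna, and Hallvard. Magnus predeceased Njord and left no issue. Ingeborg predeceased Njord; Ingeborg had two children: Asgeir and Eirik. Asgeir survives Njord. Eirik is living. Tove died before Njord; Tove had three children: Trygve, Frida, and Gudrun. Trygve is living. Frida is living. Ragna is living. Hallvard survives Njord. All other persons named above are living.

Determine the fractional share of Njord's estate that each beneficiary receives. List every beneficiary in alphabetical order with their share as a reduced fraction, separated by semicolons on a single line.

Neither parent survives and there are no descendants, so the estate passes to Njord's siblings and their issue per stirpes.
Magnus left no surviving issue, so that branch lapses and is disregarded.
The estate is divided into 4 equal shares of 1/4 among Ingeborg, Tove, Ragna, Hallvard.
Ingeborg predeceased; the 1/4 allotted to Ingeborg's branch passes to Ingeborg's issue by representation.
The 1/4 is divided into 2 equal shares of 1/8 among Asgeir, Eirik.
Asgeir is living and takes 1/8.
Eirik is living and takes 1/8.
Tove predeceased; the 1/4 allotted to Tove's branch passes to Tove's issue by representation.
The 1/4 is divided into 3 equal shares of 1/12 among Trygve, Frida, Gudrun.
Trygve is living and takes 1/12.
Frida is living and takes 1/12.
Gudrun is living and takes 1/12.
Ragna is living and takes 1/4.
Hallvard is living and takes 1/4.

Asgeir 1/8; Eirik 1/8; Frida 1/12; Gudrun 1/12; Hallvard 1/4; Ragna 1/4; Trygve 1/12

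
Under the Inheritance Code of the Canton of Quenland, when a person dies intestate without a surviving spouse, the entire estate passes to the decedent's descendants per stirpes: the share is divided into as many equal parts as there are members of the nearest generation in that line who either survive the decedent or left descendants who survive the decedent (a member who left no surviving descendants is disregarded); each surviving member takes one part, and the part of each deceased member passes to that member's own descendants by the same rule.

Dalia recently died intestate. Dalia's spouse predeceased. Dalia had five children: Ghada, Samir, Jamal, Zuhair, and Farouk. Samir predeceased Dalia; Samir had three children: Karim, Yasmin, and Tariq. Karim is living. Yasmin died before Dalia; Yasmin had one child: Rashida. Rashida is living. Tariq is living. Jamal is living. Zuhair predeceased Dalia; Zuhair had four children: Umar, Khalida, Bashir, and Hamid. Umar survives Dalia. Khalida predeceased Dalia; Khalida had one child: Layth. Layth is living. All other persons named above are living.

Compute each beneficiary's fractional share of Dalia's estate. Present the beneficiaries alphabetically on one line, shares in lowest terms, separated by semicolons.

Bashir 1/20; Farouk 1/5; Ghada 1/5; Hamid 1/20; Jamal 1/5; Karim 1/15; Layth 1/20; Rashida 1/15; Tariq 1/15; Umar 1/20

There is no surviving spouse, so the entire estate passes to Dalia's descendants per stirpes.
The estate is divided into 5 equal shares of 1/5 among Ghada, Samir, Jamal, Zuhair, Farouk.
Ghada is living and takes 1/5.
Samir predeceased; the 1/5 allotted to Samir's branch passes to Samir's issue by representation.
The 1/5 is divided into 3 equal shares of 1/15 among Karim, Yasmin, Tariq.
Karim is living and takes 1/15.
Yasmin predeceased; the 1/15 allotted to Yasmin's branch passes to Yasmin's issue by representation.
Rashida is the sole taker at this level and receives the full 1/15.
Tariq is living and takes 1/15.
Jamal is living and takes 1/5.
Zuhair predeceased; the 1/5 allotted to Zuhair's branch passes to Zuhair's issue by representation.
The 1/5 is divided into 4 equal shares of 1/20 among Umar, Khalida, Bashir, Hamid.
Umar is living and takes 1/20.
Khalida predeceased; the 1/20 allotted to Khalida's branch passes to Khalida's issue by representation.
Layth is the sole taker at this level and receives the full 1/20.
Bashir is living and takes 1/20.
Hamid is living and takes 1/20.
Farouk is living and takes 1/5.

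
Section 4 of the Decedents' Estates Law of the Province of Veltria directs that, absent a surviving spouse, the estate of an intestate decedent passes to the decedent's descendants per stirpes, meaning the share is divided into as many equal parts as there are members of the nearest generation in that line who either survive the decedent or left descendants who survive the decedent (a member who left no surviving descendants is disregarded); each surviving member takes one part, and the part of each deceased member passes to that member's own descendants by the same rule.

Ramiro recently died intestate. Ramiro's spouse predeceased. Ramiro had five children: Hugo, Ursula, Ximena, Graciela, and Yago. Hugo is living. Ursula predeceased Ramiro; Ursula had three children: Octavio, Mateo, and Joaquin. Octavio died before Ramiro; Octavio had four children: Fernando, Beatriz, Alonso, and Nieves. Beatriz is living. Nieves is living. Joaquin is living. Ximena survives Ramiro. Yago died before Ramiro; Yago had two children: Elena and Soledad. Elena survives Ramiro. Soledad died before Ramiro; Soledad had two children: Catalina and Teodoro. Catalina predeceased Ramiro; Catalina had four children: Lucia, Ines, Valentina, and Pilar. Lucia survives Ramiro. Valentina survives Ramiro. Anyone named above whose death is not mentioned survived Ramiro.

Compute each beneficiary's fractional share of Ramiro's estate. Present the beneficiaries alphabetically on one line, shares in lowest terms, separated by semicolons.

Alonso 1/60; Beatriz 1/60; Elena 1/10; Fernando 1/60; Graciela 1/5; Hugo 1/5; Ines 1/80; Joaquin 1/15; Lucia 1/80; Mateo 1/15; Nieves 1/60; Pilar 1/80; Teodoro 1/20; Valentina 1/80; Ximena 1/5

There is no surviving spouse, so the entire estate passes to Ramiro's descendants per stirpes.
The estate is divided into 5 equal shares of 1/5 among Hugo, Ursula, Ximena, Graciela, Yago.
Hugo is living and takes 1/5.
Ursula predeceased; the 1/5 allotted to Ursula's branch passes to Ursula's issue by representation.
The 1/5 is divided into 3 equal shares of 1/15 among Octavio, Mateo, Joaquin.
Octavio predeceased; the 1/15 allotted to Octavio's branch passes to Octavio's issue by representation.
The 1/15 is divided into 4 equal shares of 1/60 among Fernando, Beatriz, Alonso, Nieves.
Fernando is living and takes 1/60.
Beatriz is living and takes 1/60.
Alonso is living and takes 1/60.
Nieves is living and takes 1/60.
Mateo is living and takes 1/15.
Joaquin is living and takes 1/15.
Ximena is living and takes 1/5.
Graciela is living and takes 1/5.
Yago predeceased; the 1/5 allotted to Yago's branch passes to Yago's issue by representation.
The 1/5 is divided into 2 equal shares of 1/10 among Elena, Soledad.
Elena is living and takes 1/10.
Soledad predeceased; the 1/10 allotted to Soledad's branch passes to Soledad's issue by representation.
The 1/10 is divided into 2 equal shares of 1/20 among Catalina, Teodoro.
Catalina predeceased; the 1/20 allotted to Catalina's branch passes to Catalina's issue by representation.
The 1/20 is divided into 4 equal shares of 1/80 among Lucia, Ines, Valentina, Pilar.
Lucia is living and takes 1/80.
Ines is living and takes 1/80.
Valentina is living and takes 1/80.
Pilar is living and takes 1/80.
Teodoro is living and takes 1/20.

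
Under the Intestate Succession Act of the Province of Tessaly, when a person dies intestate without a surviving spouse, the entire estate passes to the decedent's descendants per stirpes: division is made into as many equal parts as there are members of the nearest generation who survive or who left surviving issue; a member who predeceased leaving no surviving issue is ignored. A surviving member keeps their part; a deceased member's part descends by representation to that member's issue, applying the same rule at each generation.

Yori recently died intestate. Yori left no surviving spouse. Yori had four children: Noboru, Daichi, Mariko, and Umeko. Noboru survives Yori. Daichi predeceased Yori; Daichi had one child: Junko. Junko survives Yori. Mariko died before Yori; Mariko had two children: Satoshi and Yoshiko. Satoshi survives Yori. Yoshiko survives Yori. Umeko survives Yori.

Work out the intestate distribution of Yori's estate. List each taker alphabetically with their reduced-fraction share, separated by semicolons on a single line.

Junko 1/4; Noboru 1/4; Satoshi 1/8; Umeko 1/4; Yoshiko 1/8

There is no surviving spouse, so the entire estate passes to Yori's descendants per stirpes.
The estate is divided into 4 equal shares of 1/4 among Noboru, Daichi, Mariko, Umeko.
Noboru is living and takes 1/4.
Daichi predeceased; the 1/4 allotted to Daichi's branch passes to Daichi's issue by representation.
Junko is the sole taker at this level and receives the full 1/4.
Mariko predeceased; the 1/4 allotted to Mariko's branch passes to Mariko's issue by representation.
The 1/4 is divided into 2 equal shares of 1/8 among Satoshi, Yoshiko.
Satoshi is living and takes 1/8.
Yoshiko is living and takes 1/8.
Umeko is living and takes 1/4.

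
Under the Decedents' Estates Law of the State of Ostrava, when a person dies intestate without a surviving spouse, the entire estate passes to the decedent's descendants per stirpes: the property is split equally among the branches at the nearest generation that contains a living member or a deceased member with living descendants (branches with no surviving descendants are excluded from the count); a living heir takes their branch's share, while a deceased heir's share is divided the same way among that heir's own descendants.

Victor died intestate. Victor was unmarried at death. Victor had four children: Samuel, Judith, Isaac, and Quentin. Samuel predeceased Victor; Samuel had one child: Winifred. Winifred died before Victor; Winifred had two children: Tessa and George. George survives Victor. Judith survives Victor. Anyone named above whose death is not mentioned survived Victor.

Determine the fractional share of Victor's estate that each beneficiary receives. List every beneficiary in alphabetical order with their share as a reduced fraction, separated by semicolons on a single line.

George 1/8; Isaac 1/4; Judith 1/4; Quentin 1/4; Tessa 1/8

There is no surviving spouse, so the entire estate passes to Victor's descendants per stirpes.
The estate is divided into 4 equal shares of 1/4 among Samuel, Judith, Isaac, Quentin.
Samuel predeceased; the 1/4 allotted to Samuel's branch passes to Samuel's issue by representation.
Winifred's line is the sole branch at this level, so the full 1/4 passes to Winifred's issue by representation.
The 1/4 is divided into 2 equal shares of 1/8 among Tessa, George.
Tessa is living and takes 1/8.
George is living and takes 1/8.
Judith is living and takes 1/4.
Isaac is living and takes 1/4.
Quentin is living and takes 1/4.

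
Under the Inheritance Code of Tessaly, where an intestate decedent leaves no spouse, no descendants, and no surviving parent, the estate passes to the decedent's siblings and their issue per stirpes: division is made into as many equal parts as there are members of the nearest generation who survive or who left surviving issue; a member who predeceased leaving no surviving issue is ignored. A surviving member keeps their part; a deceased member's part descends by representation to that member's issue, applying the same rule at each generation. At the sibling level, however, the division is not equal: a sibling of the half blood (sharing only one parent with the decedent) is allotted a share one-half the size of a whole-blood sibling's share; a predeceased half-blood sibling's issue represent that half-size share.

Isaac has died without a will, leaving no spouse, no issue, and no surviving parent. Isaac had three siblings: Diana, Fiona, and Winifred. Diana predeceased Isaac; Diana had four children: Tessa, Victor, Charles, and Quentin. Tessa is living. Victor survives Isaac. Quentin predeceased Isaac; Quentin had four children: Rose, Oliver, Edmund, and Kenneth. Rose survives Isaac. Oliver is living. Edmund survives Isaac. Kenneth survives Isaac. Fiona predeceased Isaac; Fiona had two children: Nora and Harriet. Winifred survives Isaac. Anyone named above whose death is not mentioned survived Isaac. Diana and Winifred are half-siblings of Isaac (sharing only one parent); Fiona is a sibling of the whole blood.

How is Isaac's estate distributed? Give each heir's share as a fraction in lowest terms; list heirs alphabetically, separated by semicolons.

Charles 1/16; Edmund 1/64; Harriet 1/4; Kenneth 1/64; Nora 1/4; Oliver 1/64; Rose 1/64; Tessa 1/16; Victor 1/16; Winifred 1/4

No spouse, descendants, or parent survives, so the estate passes to Isaac's siblings per stirpes.
Half-blood siblings count for one-half the weight of whole-blood siblings at the initial division.
Dividing 1 in proportion to weights (total weight 2): Diana (weight 1/2) → 1/4; Fiona (weight 1) → 1/2; Winifred (weight 1/2) → 1/4.
Diana predeceased; the 1/4 allotted to Diana's branch passes to Diana's issue by representation.
The 1/4 is divided into 4 equal shares of 1/16 among Tessa, Victor, Charles, Quentin.
Tessa is living and takes 1/16.
Victor is living and takes 1/16.
Charles is living and takes 1/16.
Quentin predeceased; the 1/16 allotted to Quentin's branch passes to Quentin's issue by representation.
The 1/16 is divided into 4 equal shares of 1/64 among Rose, Oliver, Edmund, Kenneth.
Rose is living and takes 1/64.
Oliver is living and takes 1/64.
Edmund is living and takes 1/64.
Kenneth is living and takes 1/64.
Fiona predeceased; the 1/2 allotted to Fiona's branch passes to Fiona's issue by representation.
The 1/2 is divided into 2 equal shares of 1/4 among Nora, Harriet.
Nora is living and takes 1/4.
Harriet is living and takes 1/4.
Winifred is living and takes 1/4.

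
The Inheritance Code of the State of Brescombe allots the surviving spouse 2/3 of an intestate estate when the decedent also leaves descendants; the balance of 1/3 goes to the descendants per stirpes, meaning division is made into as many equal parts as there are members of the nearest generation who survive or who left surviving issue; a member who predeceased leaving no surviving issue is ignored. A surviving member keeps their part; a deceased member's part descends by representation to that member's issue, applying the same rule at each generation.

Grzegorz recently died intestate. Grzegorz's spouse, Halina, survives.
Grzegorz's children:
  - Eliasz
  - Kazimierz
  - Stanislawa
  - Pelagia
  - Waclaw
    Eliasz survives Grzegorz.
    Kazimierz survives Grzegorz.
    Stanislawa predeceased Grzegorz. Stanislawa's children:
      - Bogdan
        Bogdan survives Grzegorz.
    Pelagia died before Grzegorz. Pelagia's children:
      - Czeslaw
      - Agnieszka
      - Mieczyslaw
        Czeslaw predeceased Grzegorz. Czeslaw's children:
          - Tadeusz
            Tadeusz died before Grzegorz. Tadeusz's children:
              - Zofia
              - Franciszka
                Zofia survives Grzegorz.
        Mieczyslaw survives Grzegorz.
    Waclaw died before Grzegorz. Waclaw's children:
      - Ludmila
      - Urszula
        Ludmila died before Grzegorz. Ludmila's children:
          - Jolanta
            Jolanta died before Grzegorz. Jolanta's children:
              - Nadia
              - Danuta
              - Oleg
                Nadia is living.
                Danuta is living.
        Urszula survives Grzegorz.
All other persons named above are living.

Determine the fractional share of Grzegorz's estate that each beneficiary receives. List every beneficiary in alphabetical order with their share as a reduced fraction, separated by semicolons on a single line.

Halina, as surviving spouse, takes 2/3.
The remaining 1/3 passes to Grzegorz's descendants per stirpes.
The 1/3 is divided into 5 equal shares of 1/15 among Eliasz, Kazimierz, Stanislawa, Pelagia, Waclaw.
Eliasz is living and takes 1/15.
Kazimierz is living and takes 1/15.
Stanislawa predeceased; the 1/15 allotted to Stanislawa's branch passes to Stanislawa's issue by representation.
Bogdan is the sole taker at this level and receives the full 1/15.
Pelagia predeceased; the 1/15 allotted to Pelagia's branch passes to Pelagia's issue by representation.
The 1/15 is divided into 3 equal shares of 1/45 among Czeslaw, Agnieszka, Mieczyslaw.
Czeslaw predeceased; the 1/45 allotted to Czeslaw's branch passes to Czeslaw's issue by representation.
Tadeusz's line is the sole branch at this level, so the full 1/45 passes to Tadeusz's issue by representation.
The 1/45 is divided into 2 equal shares of 1/90 among Zofia, Franciszka.
Zofia is living and takes 1/90.
Franciszka is living and takes 1/90.
Agnieszka is living and takes 1/45.
Mieczyslaw is living and takes 1/45.
Waclaw predeceased; the 1/15 allotted to Waclaw's branch passes to Waclaw's issue by representation.
The 1/15 is divided into 2 equal shares of 1/30 among Ludmila, Urszula.
Ludmila predeceased; the 1/30 allotted to Ludmila's branch passes to Ludmila's issue by representation.
Jolanta's line is the sole branch at this level, so the full 1/30 passes to Jolanta's issue by representation.
The 1/30 is divided into 3 equal shares of 1/90 among Nadia, Danuta, Oleg.
Nadia is living and takes 1/90.
Danuta is living and takes 1/90.
Oleg is living and takes 1/90.
Urszula is living and takes 1/30.

Agnieszka 1/45; Bogdan 1/15; Danuta 1/90; Eliasz 1/15; Franciszka 1/90; Halina 2/3; Kazimierz 1/15; Mieczyslaw 1/45; Nadia 1/90; Oleg 1/90; Urszula 1/30; Zofia 1/90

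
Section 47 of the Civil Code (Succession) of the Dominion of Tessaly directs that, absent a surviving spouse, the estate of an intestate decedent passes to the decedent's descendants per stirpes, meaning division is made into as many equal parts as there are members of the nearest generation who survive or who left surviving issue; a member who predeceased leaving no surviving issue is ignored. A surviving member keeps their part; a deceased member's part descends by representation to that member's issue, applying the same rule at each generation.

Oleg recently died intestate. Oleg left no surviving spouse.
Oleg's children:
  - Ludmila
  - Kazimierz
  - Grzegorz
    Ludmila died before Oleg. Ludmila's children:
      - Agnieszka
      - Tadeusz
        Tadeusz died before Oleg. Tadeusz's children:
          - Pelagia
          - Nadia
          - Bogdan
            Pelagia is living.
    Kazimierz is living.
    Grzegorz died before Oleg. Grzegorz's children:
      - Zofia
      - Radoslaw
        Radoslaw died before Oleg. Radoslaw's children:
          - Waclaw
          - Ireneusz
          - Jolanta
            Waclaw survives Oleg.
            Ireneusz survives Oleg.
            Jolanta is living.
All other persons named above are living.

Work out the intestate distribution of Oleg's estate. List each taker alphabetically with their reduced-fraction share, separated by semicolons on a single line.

There is no surviving spouse, so the entire estate passes to Oleg's descendants per stirpes.
The estate is divided into 3 equal shares of 1/3 among Ludmila, Kazimierz, Grzegorz.
Ludmila predeceased; the 1/3 allotted to Ludmila's branch passes to Ludmila's issue by representation.
The 1/3 is divided into 2 equal shares of 1/6 among Agnieszka, Tadeusz.
Agnieszka is living and takes 1/6.
Tadeusz predeceased; the 1/6 allotted to Tadeusz's branch passes to Tadeusz's issue by representation.
The 1/6 is divided into 3 equal shares of 1/18 among Pelagia, Nadia, Bogdan.
Pelagia is living and takes 1/18.
Nadia is living and takes 1/18.
Bogdan is living and takes 1/18.
Kazimierz is living and takes 1/3.
Grzegorz predeceased; the 1/3 allotted to Grzegorz's branch passes to Grzegorz's issue by representation.
The 1/3 is divided into 2 equal shares of 1/6 among Zofia, Radoslaw.
Zofia is living and takes 1/6.
Radoslaw predeceased; the 1/6 allotted to Radoslaw's branch passes to Radoslaw's issue by representation.
The 1/6 is divided into 3 equal shares of 1/18 among Waclaw, Ireneusz, Jolanta.
Waclaw is living and takes 1/18.
Ireneusz is living and takes 1/18.
Jolanta is living and takes 1/18.

Agnieszka 1/6; Bogdan 1/18; Ireneusz 1/18; Jolanta 1/18; Kazimierz 1/3; Nadia 1/18; Pelagia 1/18; Waclaw 1/18; Zofia 1/6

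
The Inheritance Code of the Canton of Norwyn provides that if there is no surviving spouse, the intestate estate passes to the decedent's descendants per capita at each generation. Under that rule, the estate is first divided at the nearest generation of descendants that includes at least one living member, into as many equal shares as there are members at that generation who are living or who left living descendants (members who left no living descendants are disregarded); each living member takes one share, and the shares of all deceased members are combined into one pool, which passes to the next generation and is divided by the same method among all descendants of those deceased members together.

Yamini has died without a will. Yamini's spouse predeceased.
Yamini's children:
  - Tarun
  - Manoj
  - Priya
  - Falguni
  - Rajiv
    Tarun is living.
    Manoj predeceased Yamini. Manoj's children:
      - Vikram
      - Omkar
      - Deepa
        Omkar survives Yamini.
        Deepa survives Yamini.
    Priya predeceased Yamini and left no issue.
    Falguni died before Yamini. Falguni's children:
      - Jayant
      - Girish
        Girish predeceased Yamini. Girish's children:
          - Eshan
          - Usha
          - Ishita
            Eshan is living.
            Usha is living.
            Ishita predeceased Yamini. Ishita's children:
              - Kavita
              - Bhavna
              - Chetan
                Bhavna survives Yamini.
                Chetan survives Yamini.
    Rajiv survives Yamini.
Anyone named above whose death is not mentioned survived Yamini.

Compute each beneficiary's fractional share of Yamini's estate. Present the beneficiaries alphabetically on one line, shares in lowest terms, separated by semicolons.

There is no surviving spouse, so the entire estate passes to Yamini's descendants per capita at each generation.
At generation 1 (Tarun, Manoj, Falguni, Rajiv) there are 4 shares of (1)/4 = 1/4 each.
Living: Tarun and Rajiv — each takes 1/4.
Deceased: Manoj and Falguni. Their combined 1/2 is pooled and carried to generation 2.
At generation 2 (Vikram, Omkar, Deepa, Jayant, Girish) there are 5 shares of (1/2)/5 = 1/10 each.
Living: Vikram, Omkar, Deepa, and Jayant — each takes 1/10.
Deceased: Girish. That 1/10 share is carried to generation 3.
At generation 3 (Eshan, Usha, Ishita) there are 3 shares of (1/10)/3 = 1/30 each.
Living: Eshan and Usha — each takes 1/30.
Deceased: Ishita. That 1/30 share is carried to generation 4.
At generation 4 (Kavita, Bhavna, Chetan) there are 3 shares of (1/30)/3 = 1/90 each.
Living: Kavita, Bhavna, and Chetan — each takes 1/90.

Bhavna 1/90; Chetan 1/90; Deepa 1/10; Eshan 1/30; Jayant 1/10; Kavita 1/90; Omkar 1/10; Rajiv 1/4; Tarun 1/4; Usha 1/30; Vikram 1/10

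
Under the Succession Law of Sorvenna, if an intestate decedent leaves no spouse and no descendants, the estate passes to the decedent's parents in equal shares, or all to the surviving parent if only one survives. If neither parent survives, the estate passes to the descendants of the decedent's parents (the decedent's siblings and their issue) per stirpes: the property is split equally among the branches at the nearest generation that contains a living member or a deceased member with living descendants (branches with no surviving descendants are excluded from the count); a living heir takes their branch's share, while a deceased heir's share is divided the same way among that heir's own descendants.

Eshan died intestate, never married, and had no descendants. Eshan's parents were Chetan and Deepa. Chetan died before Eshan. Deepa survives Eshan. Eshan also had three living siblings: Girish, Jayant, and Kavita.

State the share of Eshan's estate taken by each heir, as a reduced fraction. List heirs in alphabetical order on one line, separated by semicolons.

Deepa 1

Only one parent, Deepa, survives, so Deepa takes the entire estate. The siblings take nothing because a surviving parent has priority.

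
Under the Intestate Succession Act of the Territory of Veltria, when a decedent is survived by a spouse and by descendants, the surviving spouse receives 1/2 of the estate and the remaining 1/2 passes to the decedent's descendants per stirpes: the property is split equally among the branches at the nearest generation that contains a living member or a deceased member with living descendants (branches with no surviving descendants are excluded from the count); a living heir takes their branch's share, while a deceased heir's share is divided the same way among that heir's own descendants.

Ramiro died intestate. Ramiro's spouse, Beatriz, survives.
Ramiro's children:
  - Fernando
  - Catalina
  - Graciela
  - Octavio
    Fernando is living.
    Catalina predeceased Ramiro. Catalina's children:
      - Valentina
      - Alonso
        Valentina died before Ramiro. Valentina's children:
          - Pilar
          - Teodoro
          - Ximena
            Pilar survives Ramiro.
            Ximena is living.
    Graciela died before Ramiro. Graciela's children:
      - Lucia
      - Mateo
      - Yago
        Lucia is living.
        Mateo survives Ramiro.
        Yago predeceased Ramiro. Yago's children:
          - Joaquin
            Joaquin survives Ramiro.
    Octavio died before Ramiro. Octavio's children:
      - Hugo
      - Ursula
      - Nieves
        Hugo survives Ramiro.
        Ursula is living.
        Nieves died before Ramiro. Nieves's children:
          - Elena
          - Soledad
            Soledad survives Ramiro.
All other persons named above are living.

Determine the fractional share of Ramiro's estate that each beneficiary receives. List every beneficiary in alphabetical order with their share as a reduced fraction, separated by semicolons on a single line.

Alonso 1/16; Beatriz 1/2; Elena 1/48; Fernando 1/8; Hugo 1/24; Joaquin 1/24; Lucia 1/24; Mateo 1/24; Pilar 1/48; Soledad 1/48; Teodoro 1/48; Ursula 1/24; Ximena 1/48

Beatriz, as surviving spouse, takes 1/2.
The remaining 1/2 passes to Ramiro's descendants per stirpes.
The 1/2 is divided into 4 equal shares of 1/8 among Fernando, Catalina, Graciela, Octavio.
Fernando is living and takes 1/8.
Catalina predeceased; the 1/8 allotted to Catalina's branch passes to Catalina's issue by representation.
The 1/8 is divided into 2 equal shares of 1/16 among Valentina, Alonso.
Valentina predeceased; the 1/16 allotted to Valentina's branch passes to Valentina's issue by representation.
The 1/16 is divided into 3 equal shares of 1/48 among Pilar, Teodoro, Ximena.
Pilar is living and takes 1/48.
Teodoro is living and takes 1/48.
Ximena is living and takes 1/48.
Alonso is living and takes 1/16.
Graciela predeceased; the 1/8 allotted to Graciela's branch passes to Graciela's issue by representation.
The 1/8 is divided into 3 equal shares of 1/24 among Lucia, Mateo, Yago.
Lucia is living and takes 1/24.
Mateo is living and takes 1/24.
Yago predeceased; the 1/24 allotted to Yago's branch passes to Yago's issue by representation.
Joaquin is the sole taker at this level and receives the full 1/24.
Octavio predeceased; the 1/8 allotted to Octavio's branch passes to Octavio's issue by representation.
The 1/8 is divided into 3 equal shares of 1/24 among Hugo, Ursula, Nieves.
Hugo is living and takes 1/24.
Ursula is living and takes 1/24.
Nieves predeceased; the 1/24 allotted to Nieves's branch passes to Nieves's issue by representation.
The 1/24 is divided into 2 equal shares of 1/48 among Elena, Soledad.
Elena is living and takes 1/48.
Soledad is living and takes 1/48.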